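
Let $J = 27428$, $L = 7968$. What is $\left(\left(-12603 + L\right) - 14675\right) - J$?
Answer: $-46738$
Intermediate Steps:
$\left(\left(-12603 + L\right) - 14675\right) - J = \left(\left(-12603 + 7968\right) - 14675\right) - 27428 = \left(-4635 - 14675\right) - 27428 = -19310 - 27428 = -46738$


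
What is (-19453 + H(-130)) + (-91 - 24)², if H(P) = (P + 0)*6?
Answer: -7008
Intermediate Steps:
H(P) = 6*P (H(P) = P*6 = 6*P)
(-19453 + H(-130)) + (-91 - 24)² = (-19453 + 6*(-130)) + (-91 - 24)² = (-19453 - 780) + (-115)² = -20233 + 13225 = -7008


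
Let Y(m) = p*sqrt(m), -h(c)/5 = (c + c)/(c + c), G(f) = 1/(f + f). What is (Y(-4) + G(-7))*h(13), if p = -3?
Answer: 5/14 + 30*I ≈ 0.35714 + 30.0*I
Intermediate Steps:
G(f) = 1/(2*f)
h(c) = -5 (h(c) = -5*(c + c)/(c + c) = -5*2*c/(2*c) = -5*2*c*1/(2*c) = -5*1 = -5)
Y(m) = -3*sqrt(m)
(Y(-4) + G(-7))*h(13) = (-6*I + (1/2)/(-7))*(-5) = (-6*I + (1/2)*(-1/7))*(-5) = (-6*I - 1/14)*(-5) = (-1/14 - 6*I)*(-5) = 5/14 + 30*I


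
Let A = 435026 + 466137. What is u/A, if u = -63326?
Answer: -63326/901163 ≈ -0.070271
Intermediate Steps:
A = 901163
u/A = -63326/901163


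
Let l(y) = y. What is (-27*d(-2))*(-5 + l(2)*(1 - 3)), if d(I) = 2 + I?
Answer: 0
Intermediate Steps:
(-27*d(-2))*(-5 + l(2)*(1 - 3)) = (-27*(2 - 2))*(-5 + 2*(1 - 3)) = (-27*0)*(-5 + 2*(-2)) = 0*(-5 - 4) = 0*(-9) = 0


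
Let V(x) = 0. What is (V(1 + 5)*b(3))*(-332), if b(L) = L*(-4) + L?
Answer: 0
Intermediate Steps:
b(L) = -3*L (b(L) = -4*L + L = -3*L)
(V(1 + 5)*b(3))*(-332) = (0*(-3*3))*(-332) = (0*(-9))*(-332) = 0*(-332) = 0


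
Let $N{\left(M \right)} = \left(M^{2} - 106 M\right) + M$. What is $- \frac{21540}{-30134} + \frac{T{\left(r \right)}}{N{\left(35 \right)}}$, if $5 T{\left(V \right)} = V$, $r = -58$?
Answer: $\frac{66403193}{92285375} \approx 0.71954$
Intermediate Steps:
$T{\left(V \right)} = \frac{V}{5}$
$N{\left(M \right)} = M^{2} - 105 M$
$- \frac{21540}{-30134} + \frac{T{\left(r \right)}}{N{\left(35 \right)}} = - \frac{21540}{-30134} + \frac{\frac{1}{5} \left(-58\right)}{35 \left(-105 + 35\right)} = \left(-21540\right) \left(- \frac{1}{30134}\right) - \frac{58}{5 \cdot 35 \left(-70\right)} = \frac{10770}{15067} - \frac{58}{5 \left(-2450\right)} = \frac{10770}{15067} - - \frac{29}{6125} = \frac{10770}{15067} + \frac{29}{6125} = \frac{66403193}{92285375}$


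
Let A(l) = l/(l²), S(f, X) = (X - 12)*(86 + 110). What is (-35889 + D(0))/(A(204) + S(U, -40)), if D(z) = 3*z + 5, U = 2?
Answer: 7320336/2079167 ≈ 3.5208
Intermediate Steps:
S(f, X) = -2352 + 196*X (S(f, X) = (-12 + X)*196 = -2352 + 196*X)
D(z) = 5 + 3*z
A(l) = 1/l (A(l) = l/l² = 1/l)
(-35889 + D(0))/(A(204) + S(U, -40)) = (-35889 + (5 + 3*0))/(1/204 + (-2352 + 196*(-40))) = (-35889 + (5 + 0))/(1/204 + (-2352 - 7840)) = (-35889 + 5)/(1/204 - 10192) = -35884/(-2079167/204) = -35884*(-204/2079167) = 7320336/2079167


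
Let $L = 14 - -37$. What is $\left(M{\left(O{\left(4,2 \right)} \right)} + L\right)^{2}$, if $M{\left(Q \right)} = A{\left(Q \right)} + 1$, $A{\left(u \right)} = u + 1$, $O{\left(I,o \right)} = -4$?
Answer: $2401$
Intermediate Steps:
$L = 51$ ($L = 14 + 37 = 51$)
$A{\left(u \right)} = 1 + u$
$M{\left(Q \right)} = 2 + Q$ ($M{\left(Q \right)} = \left(1 + Q\right) + 1 = 2 + Q$)
$\left(M{\left(O{\left(4,2 \right)} \right)} + L\right)^{2} = \left(\left(2 - 4\right) + 51\right)^{2} = \left(-2 + 51\right)^{2} = 49^{2} = 2401$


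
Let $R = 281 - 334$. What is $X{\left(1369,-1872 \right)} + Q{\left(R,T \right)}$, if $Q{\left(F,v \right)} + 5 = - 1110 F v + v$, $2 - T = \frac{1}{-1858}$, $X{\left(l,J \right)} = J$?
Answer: $\frac{215187361}{1858} \approx 1.1582 \cdot 10^{5}$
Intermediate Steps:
$T = \frac{3717}{1858}$ ($T = 2 - \frac{1}{-1858} = 2 - - \frac{1}{1858} = 2 + \frac{1}{1858} = \frac{3717}{1858} \approx 2.0005$)
$R = -53$ ($R = 281 - 334 = -53$)
$Q{\left(F,v \right)} = -5 + v - 1110 F v$ ($Q{\left(F,v \right)} = -5 + \left(- 1110 F v + v\right) = -5 - \left(- v + 1110 F v\right) = -5 + v - 1110 F v$)
$X{\left(1369,-1872 \right)} + Q{\left(R,T \right)} = -1872 - \left(\frac{5573}{1858} - \frac{109335555}{929}\right) = -1872 + \left(-5 + \frac{3717}{1858} + \frac{109335555}{929}\right) = -1872 + \frac{218665537}{1858} = \frac{215187361}{1858}$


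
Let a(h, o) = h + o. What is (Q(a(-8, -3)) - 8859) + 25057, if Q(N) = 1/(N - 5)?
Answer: 259167/16 ≈ 16198.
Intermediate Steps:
Q(N) = 1/(-5 + N)
(Q(a(-8, -3)) - 8859) + 25057 = (1/(-5 + (-8 - 3)) - 8859) + 25057 = (1/(-5 - 11) - 8859) + 25057 = (1/(-16) - 8859) + 25057 = (-1/16 - 8859) + 25057 = -141745/16 + 25057 = 259167/16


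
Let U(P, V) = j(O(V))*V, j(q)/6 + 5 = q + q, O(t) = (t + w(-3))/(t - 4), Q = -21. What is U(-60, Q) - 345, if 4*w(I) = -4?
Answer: 1581/25 ≈ 63.240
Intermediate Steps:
w(I) = -1 (w(I) = (1/4)*(-4) = -1)
O(t) = (-1 + t)/(-4 + t) (O(t) = (t - 1)/(t - 4) = (-1 + t)/(-4 + t))
j(q) = -30 + 12*q (j(q) = -30 + 6*(q + q) = -30 + 6*(2*q) = -30 + 12*q)
U(P, V) = V*(-30 + 12*(-1 + V)/(-4 + V)) (U(P, V) = (-30 + 12*((-1 + V)/(-4 + V)))*V = (-30 + 12*(-1 + V)/(-4 + V))*V = V*(-30 + 12*(-1 + V)/(-4 + V)))
U(-60, Q) - 345 = 18*(-21)*(6 - 1*(-21))/(-4 - 21) - 345 = 18*(-21)*(6 + 21)/(-25) - 345 = 18*(-21)*(-1/25)*27 - 345 = 10206/25 - 345 = 1581/25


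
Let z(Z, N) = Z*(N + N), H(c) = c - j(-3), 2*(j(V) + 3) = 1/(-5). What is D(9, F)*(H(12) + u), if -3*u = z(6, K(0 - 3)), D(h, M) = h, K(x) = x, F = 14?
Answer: 2439/10 ≈ 243.90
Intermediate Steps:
j(V) = -31/10 (j(V) = -3 + (½)/(-5) = -3 + (½)*(-⅕) = -3 - ⅒ = -31/10)
H(c) = 31/10 + c (H(c) = c - 1*(-31/10) = c + 31/10 = 31/10 + c)
z(Z, N) = 2*N*Z (z(Z, N) = Z*(2*N) = 2*N*Z)
u = 12 (u = -2*(0 - 3)*6/3 = -2*(-3)*6/3 = -⅓*(-36) = 12)
D(9, F)*(H(12) + u) = 9*((31/10 + 12) + 12) = 9*(151/10 + 12) = 9*(271/10) = 2439/10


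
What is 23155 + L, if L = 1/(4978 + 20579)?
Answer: 591772336/25557 ≈ 23155.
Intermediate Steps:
L = 1/25557 ≈ 3.9128e-5
23155 + L = 23155 + 1/25557 = 591772336/25557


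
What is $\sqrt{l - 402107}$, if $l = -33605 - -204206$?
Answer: $i \sqrt{231506} \approx 481.15 i$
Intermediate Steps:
$l = 170601$ ($l = -33605 + 204206 = 170601$)
$\sqrt{l - 402107} = \sqrt{170601 - 402107} = \sqrt{-231506} = i \sqrt{231506}$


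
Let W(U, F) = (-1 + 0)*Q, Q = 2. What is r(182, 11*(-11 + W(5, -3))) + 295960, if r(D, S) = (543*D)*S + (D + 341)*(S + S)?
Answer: -13985736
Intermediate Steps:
W(U, F) = -2 (W(U, F) = (-1 + 0)*2 = -1*2 = -2)
r(D, S) = 2*S*(341 + D) + 543*D*S (r(D, S) = 543*D*S + (341 + D)*(2*S) = 543*D*S + 2*S*(341 + D) = 2*S*(341 + D) + 543*D*S)
r(182, 11*(-11 + W(5, -3))) + 295960 = (11*(-11 - 2))*(682 + 545*182) + 295960 = (11*(-13))*(682 + 99190) + 295960 = -143*99872 + 295960 = -14281696 + 295960 = -13985736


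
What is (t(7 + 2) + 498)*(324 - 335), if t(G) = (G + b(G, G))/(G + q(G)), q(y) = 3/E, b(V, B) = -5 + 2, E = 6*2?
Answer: -202950/37 ≈ -5485.1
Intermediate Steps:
E = 12
b(V, B) = -3
q(y) = 1/4 (q(y) = 3/12 = 3*(1/12) = 1/4)
t(G) = (-3 + G)/(1/4 + G) (t(G) = (G - 3)/(G + 1/4) = (-3 + G)/(1/4 + G))
(t(7 + 2) + 498)*(324 - 335) = (4*(-3 + (7 + 2))/(1 + 4*(7 + 2)) + 498)*(324 - 335) = (4*(-3 + 9)/(1 + 4*9) + 498)*(-11) = (4*6/(1 + 36) + 498)*(-11) = (4*6/37 + 498)*(-11) = (4*(1/37)*6 + 498)*(-11) = (24/37 + 498)*(-11) = (18450/37)*(-11) = -202950/37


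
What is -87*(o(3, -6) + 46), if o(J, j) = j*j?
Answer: -7134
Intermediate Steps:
o(J, j) = j²
-87*(o(3, -6) + 46) = -87*((-6)² + 46) = -87*(36 + 46) = -87*82 = -7134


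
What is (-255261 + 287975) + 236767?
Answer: 269481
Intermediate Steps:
(-255261 + 287975) + 236767 = 32714 + 236767 = 269481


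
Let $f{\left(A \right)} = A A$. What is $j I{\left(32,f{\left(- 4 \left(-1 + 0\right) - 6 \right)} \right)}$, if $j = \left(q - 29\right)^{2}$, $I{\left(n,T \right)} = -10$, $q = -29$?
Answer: $-33640$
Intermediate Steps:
$f{\left(A \right)} = A^{2}$
$j = 3364$ ($j = \left(-29 - 29\right)^{2} = \left(-58\right)^{2} = 3364$)
$j I{\left(32,f{\left(- 4 \left(-1 + 0\right) - 6 \right)} \right)} = 3364 \left(-10\right) = -33640$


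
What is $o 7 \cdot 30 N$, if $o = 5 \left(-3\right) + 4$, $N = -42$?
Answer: $97020$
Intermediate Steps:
$o = -11$ ($o = -15 + 4 = -11$)
$o 7 \cdot 30 N = \left(-11\right) 7 \cdot 30 \left(-42\right) = \left(-77\right) 30 \left(-42\right) = \left(-2310\right) \left(-42\right) = 97020$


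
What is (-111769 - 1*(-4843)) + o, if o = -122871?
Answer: -229797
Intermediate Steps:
(-111769 - 1*(-4843)) + o = (-111769 - 1*(-4843)) - 122871 = (-111769 + 4843) - 122871 = -106926 - 122871 = -229797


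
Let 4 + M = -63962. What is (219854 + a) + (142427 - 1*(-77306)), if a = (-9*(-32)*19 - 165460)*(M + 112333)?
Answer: -7737700009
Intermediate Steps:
M = -63966 (M = -4 - 63962 = -63966)
a = -7738139596 (a = (-9*(-32)*19 - 165460)*(-63966 + 112333) = (288*19 - 165460)*48367 = (5472 - 165460)*48367 = -159988*48367 = -7738139596)
(219854 + a) + (142427 - 1*(-77306)) = (219854 - 7738139596) + (142427 - 1*(-77306)) = -7737919742 + (142427 + 77306) = -7737919742 + 219733 = -7737700009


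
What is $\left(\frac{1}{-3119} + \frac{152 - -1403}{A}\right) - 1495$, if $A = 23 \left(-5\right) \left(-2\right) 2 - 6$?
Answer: $- \frac{2112109279}{1416026} \approx -1491.6$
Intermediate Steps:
$A = 454$ ($A = 23 \cdot 10 \cdot 2 - 6 = 23 \cdot 20 - 6 = 460 - 6 = 454$)
$\left(\frac{1}{-3119} + \frac{152 - -1403}{A}\right) - 1495 = \left(\frac{1}{-3119} + \frac{152 - -1403}{454}\right) - 1495 = \left(- \frac{1}{3119} + \left(152 + 1403\right) \frac{1}{454}\right) - 1495 = \left(- \frac{1}{3119} + 1555 \cdot \frac{1}{454}\right) - 1495 = \left(- \frac{1}{3119} + \frac{1555}{454}\right) - 1495 = \frac{4849591}{1416026} - 1495 = - \frac{2112109279}{1416026}$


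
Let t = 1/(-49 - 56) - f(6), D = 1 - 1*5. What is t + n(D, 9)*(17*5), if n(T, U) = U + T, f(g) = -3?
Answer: 44939/105 ≈ 427.99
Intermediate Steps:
D = -4 (D = 1 - 5 = -4)
n(T, U) = T + U
t = 314/105 (t = 1/(-49 - 56) - 1*(-3) = 1/(-105) + 3 = -1/105 + 3 = 314/105 ≈ 2.9905)
t + n(D, 9)*(17*5) = 314/105 + (-4 + 9)*(17*5) = 314/105 + 5*85 = 314/105 + 425 = 44939/105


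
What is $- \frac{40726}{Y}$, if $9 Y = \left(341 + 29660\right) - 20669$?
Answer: $- \frac{183267}{4666} \approx -39.277$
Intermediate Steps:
$Y = \frac{9332}{9}$ ($Y = \frac{\left(341 + 29660\right) - 20669}{9} = \frac{30001 - 20669}{9} = \frac{1}{9} \cdot 9332 = \frac{9332}{9} \approx 1036.9$)
$- \frac{40726}{Y} = - \frac{40726}{\frac{9332}{9}} = \left(-40726\right) \frac{9}{9332} = - \frac{183267}{4666}$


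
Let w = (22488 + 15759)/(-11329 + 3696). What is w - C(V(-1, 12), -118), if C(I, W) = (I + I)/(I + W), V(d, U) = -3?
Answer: -4673685/923593 ≈ -5.0603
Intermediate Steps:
C(I, W) = 2*I/(I + W) (C(I, W) = (2*I)/(I + W) = 2*I/(I + W))
w = -38247/7633 (w = 38247/(-7633) = 38247*(-1/7633) = -38247/7633 ≈ -5.0107)
w - C(V(-1, 12), -118) = -38247/7633 - 2*(-3)/(-3 - 118) = -38247/7633 - 2*(-3)/(-121) = -38247/7633 - 2*(-3)*(-1)/121 = -38247/7633 - 1*6/121 = -38247/7633 - 6/121 = -4673685/923593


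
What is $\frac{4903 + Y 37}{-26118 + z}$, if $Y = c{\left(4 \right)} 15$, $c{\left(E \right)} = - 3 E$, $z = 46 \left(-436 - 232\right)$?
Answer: $\frac{1757}{56846} \approx 0.030908$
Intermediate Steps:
$z = -30728$ ($z = 46 \left(-668\right) = -30728$)
$Y = -180$ ($Y = \left(-3\right) 4 \cdot 15 = \left(-12\right) 15 = -180$)
$\frac{4903 + Y 37}{-26118 + z} = \frac{4903 - 6660}{-26118 - 30728} = \frac{4903 - 6660}{-56846} = \left(-1757\right) \left(- \frac{1}{56846}\right) = \frac{1757}{56846}$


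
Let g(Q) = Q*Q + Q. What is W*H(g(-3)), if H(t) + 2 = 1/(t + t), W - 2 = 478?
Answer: -920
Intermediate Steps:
W = 480 (W = 2 + 478 = 480)
g(Q) = Q + Q² (g(Q) = Q² + Q = Q + Q²)
H(t) = -2 + 1/(2*t) (H(t) = -2 + 1/(t + t) = -2 + 1/(2*t))
W*H(g(-3)) = 480*(-2 + 1/(2*((-3*(1 - 3))))) = 480*(-2 + 1/(2*((-3*(-2))))) = 480*(-2 + (½)/6) = 480*(-2 + (½)*(⅙)) = 480*(-2 + 1/12) = 480*(-23/12) = -920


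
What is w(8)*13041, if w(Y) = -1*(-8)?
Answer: 104328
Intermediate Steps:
w(Y) = 8
w(8)*13041 = 8*13041 = 104328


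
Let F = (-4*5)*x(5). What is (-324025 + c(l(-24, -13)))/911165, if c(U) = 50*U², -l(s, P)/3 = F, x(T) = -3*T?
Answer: 8035195/182233 ≈ 44.093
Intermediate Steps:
F = 300 (F = (-4*5)*(-3*5) = -20*(-15) = 300)
l(s, P) = -900 (l(s, P) = -3*300 = -900)
(-324025 + c(l(-24, -13)))/911165 = (-324025 + 50*(-900)²)/911165 = (-324025 + 50*810000)*(1/911165) = (-324025 + 40500000)*(1/911165) = 40175975*(1/911165) = 8035195/182233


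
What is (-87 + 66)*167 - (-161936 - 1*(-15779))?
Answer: 142650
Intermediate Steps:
(-87 + 66)*167 - (-161936 - 1*(-15779)) = -21*167 - (-161936 + 15779) = -3507 - 1*(-146157) = -3507 + 146157 = 142650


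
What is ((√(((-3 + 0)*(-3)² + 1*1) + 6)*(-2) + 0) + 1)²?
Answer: (1 - 4*I*√5)² ≈ -79.0 - 17.889*I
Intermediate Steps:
((√(((-3 + 0)*(-3)² + 1*1) + 6)*(-2) + 0) + 1)² = ((√((-3*9 + 1) + 6)*(-2) + 0) + 1)² = ((√((-27 + 1) + 6)*(-2) + 0) + 1)² = ((√(-26 + 6)*(-2) + 0) + 1)² = ((√(-20)*(-2) + 0) + 1)² = (((2*I*√5)*(-2) + 0) + 1)² = ((-4*I*√5 + 0) + 1)² = (-4*I*√5 + 1)² = (1 - 4*I*√5)²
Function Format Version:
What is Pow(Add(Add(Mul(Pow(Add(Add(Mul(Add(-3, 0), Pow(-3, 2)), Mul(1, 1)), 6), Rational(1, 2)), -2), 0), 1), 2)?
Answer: Pow(Add(1, Mul(-4, I, Pow(5, Rational(1, 2)))), 2) ≈ Add(-79.000, Mul(-17.889, I))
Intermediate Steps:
Pow(Add(Add(Mul(Pow(Add(Add(Mul(Add(-3, 0), Pow(-3, 2)), Mul(1, 1)), 6), Rational(1, 2)), -2), 0), 1), 2) = Pow(Add(Add(Mul(Pow(Add(Add(Mul(-3, 9), 1), 6), Rational(1, 2)), -2), 0), 1), 2) = Pow(Add(Add(Mul(Pow(Add(Add(-27, 1), 6), Rational(1, 2)), -2), 0), 1), 2) = Pow(Add(Add(Mul(Pow(Add(-26, 6), Rational(1, 2)), -2), 0), 1), 2) = Pow(Add(Add(Mul(Pow(-20, Rational(1, 2)), -2), 0), 1), 2) = Pow(Add(Add(Mul(Mul(2, I, Pow(5, Rational(1, 2))), -2), 0), 1), 2) = Pow(Add(Add(Mul(-4, I, Pow(5, Rational(1, 2))), 0), 1), 2) = Pow(Add(Mul(-4, I, Pow(5, Rational(1, 2))), 1), 2) = Pow(Add(1, Mul(-4, I, Pow(5, Rational(1, 2)))), 2)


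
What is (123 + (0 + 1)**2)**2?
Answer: 15376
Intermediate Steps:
(123 + (0 + 1)**2)**2 = (123 + 1**2)**2 = (123 + 1)**2 = 124**2 = 15376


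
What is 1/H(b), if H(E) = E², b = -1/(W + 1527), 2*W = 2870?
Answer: 8773444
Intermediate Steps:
W = 1435 (W = (½)*2870 = 1435)
b = -1/2962 (b = -1/(1435 + 1527) = -1/2962 ≈ -0.00033761)
1/H(b) = 1/((-1/2962)²) = 1/(1/8773444) = 8773444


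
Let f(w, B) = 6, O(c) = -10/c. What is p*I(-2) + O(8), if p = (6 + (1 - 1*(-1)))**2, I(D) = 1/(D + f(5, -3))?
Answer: 59/4 ≈ 14.750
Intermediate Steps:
I(D) = 1/(6 + D) (I(D) = 1/(D + 6) = 1/(6 + D))
p = 64 (p = (6 + (1 + 1))**2 = (6 + 2)**2 = 8**2 = 64)
p*I(-2) + O(8) = 64/(6 - 2) - 10/8 = 64/4 - 10*1/8 = 64*(1/4) - 5/4 = 16 - 5/4 = 59/4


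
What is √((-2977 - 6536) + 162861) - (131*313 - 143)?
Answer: -40860 + 2*√38337 ≈ -40468.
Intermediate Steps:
√((-2977 - 6536) + 162861) - (131*313 - 143) = √(-9513 + 162861) - (41003 - 143) = √153348 - 1*40860 = 2*√38337 - 40860 = -40860 + 2*√38337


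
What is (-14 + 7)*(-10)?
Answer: 70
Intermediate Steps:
(-14 + 7)*(-10) = -7*(-10) = 70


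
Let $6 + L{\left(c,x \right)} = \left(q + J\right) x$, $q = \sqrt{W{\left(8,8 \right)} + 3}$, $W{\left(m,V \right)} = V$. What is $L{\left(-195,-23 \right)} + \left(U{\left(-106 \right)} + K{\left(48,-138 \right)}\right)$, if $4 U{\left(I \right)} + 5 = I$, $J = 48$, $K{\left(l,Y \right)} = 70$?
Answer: $- \frac{4271}{4} - 23 \sqrt{11} \approx -1144.0$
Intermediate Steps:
$q = \sqrt{11}$ ($q = \sqrt{8 + 3} = \sqrt{11} \approx 3.3166$)
$U{\left(I \right)} = - \frac{5}{4} + \frac{I}{4}$
$L{\left(c,x \right)} = -6 + x \left(48 + \sqrt{11}\right)$ ($L{\left(c,x \right)} = -6 + \left(\sqrt{11} + 48\right) x = -6 + \left(48 + \sqrt{11}\right) x = -6 + x \left(48 + \sqrt{11}\right)$)
$L{\left(-195,-23 \right)} + \left(U{\left(-106 \right)} + K{\left(48,-138 \right)}\right) = \left(-6 + 48 \left(-23\right) - 23 \sqrt{11}\right) + \left(\left(- \frac{5}{4} + \frac{1}{4} \left(-106\right)\right) + 70\right) = \left(-6 - 1104 - 23 \sqrt{11}\right) + \left(\left(- \frac{5}{4} - \frac{53}{2}\right) + 70\right) = \left(-1110 - 23 \sqrt{11}\right) + \left(- \frac{111}{4} + 70\right) = \left(-1110 - 23 \sqrt{11}\right) + \frac{169}{4} = - \frac{4271}{4} - 23 \sqrt{11}$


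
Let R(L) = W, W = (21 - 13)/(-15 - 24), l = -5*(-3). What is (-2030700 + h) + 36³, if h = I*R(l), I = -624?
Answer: -1983916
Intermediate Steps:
l = 15
W = -8/39 (W = 8/(-39) = 8*(-1/39) = -8/39 ≈ -0.20513)
R(L) = -8/39
h = 128 (h = -624*(-8/39) = 128)
(-2030700 + h) + 36³ = (-2030700 + 128) + 36³ = -2030572 + 46656 = -1983916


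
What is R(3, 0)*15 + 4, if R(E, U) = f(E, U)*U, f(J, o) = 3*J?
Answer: 4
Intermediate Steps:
R(E, U) = 3*E*U (R(E, U) = (3*E)*U = 3*E*U)
R(3, 0)*15 + 4 = (3*3*0)*15 + 4 = 0*15 + 4 = 0 + 4 = 4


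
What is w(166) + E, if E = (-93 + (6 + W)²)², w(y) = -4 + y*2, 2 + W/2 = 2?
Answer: 3577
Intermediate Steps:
W = 0 (W = -4 + 2*2 = -4 + 4 = 0)
w(y) = -4 + 2*y
E = 3249 (E = (-93 + (6 + 0)²)² = (-93 + 6²)² = (-93 + 36)² = (-57)² = 3249)
w(166) + E = (-4 + 2*166) + 3249 = (-4 + 332) + 3249 = 328 + 3249 = 3577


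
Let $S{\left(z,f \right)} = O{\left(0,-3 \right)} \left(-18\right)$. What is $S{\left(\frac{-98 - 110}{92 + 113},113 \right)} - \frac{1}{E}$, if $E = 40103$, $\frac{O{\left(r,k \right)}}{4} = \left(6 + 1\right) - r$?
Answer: $- \frac{20211913}{40103} \approx -504.0$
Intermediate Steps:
$O{\left(r,k \right)} = 28 - 4 r$ ($O{\left(r,k \right)} = 4 \left(\left(6 + 1\right) - r\right) = 4 \left(7 - r\right) = 28 - 4 r$)
$S{\left(z,f \right)} = -504$ ($S{\left(z,f \right)} = \left(28 - 0\right) \left(-18\right) = \left(28 + 0\right) \left(-18\right) = 28 \left(-18\right) = -504$)
$S{\left(\frac{-98 - 110}{92 + 113},113 \right)} - \frac{1}{E} = -504 - \frac{1}{40103} = - \frac{20211913}{40103}$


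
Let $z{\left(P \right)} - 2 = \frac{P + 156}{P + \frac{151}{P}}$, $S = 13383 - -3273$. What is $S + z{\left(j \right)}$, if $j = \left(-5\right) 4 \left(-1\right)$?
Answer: $\frac{9182078}{551} \approx 16664.0$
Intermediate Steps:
$S = 16656$ ($S = 13383 + 3273 = 16656$)
$j = 20$ ($j = \left(-20\right) \left(-1\right) = 20$)
$z{\left(P \right)} = 2 + \frac{156 + P}{P + \frac{151}{P}}$ ($z{\left(P \right)} = 2 + \frac{P + 156}{P + \frac{151}{P}} = 2 + \frac{156 + P}{P + \frac{151}{P}}$)
$S + z{\left(j \right)} = 16656 + \frac{302 + 3 \cdot 20^{2} + 156 \cdot 20}{151 + 20^{2}} = 16656 + \frac{302 + 3 \cdot 400 + 3120}{151 + 400} = 16656 + \frac{302 + 1200 + 3120}{551} = 16656 + \frac{1}{551} \cdot 4622 = 16656 + \frac{4622}{551} = \frac{9182078}{551}$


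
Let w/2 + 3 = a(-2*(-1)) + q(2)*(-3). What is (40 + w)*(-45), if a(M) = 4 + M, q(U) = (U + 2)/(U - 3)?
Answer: -3150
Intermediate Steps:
q(U) = (2 + U)/(-3 + U)
w = 30 (w = -6 + 2*((4 - 2*(-1)) + ((2 + 2)/(-3 + 2))*(-3)) = -6 + 2*((4 + 2) + (4/(-1))*(-3)) = -6 + 2*(6 - 1*4*(-3)) = -6 + 2*(6 - 4*(-3)) = -6 + 2*(6 + 12) = -6 + 2*18 = -6 + 36 = 30)
(40 + w)*(-45) = (40 + 30)*(-45) = 70*(-45) = -3150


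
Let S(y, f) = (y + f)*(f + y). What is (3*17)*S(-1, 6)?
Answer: 1275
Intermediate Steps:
S(y, f) = (f + y)² (S(y, f) = (f + y)*(f + y) = (f + y)²)
(3*17)*S(-1, 6) = (3*17)*(6 - 1)² = 51*5² = 51*25 = 1275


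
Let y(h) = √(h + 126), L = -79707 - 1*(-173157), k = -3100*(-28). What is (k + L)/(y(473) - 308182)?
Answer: -2221992220/3799045781 - 7210*√599/3799045781 ≈ -0.58493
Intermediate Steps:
k = 86800
L = 93450 (L = -79707 + 173157 = 93450)
y(h) = √(126 + h)
(k + L)/(y(473) - 308182) = (86800 + 93450)/(√(126 + 473) - 308182) = 180250/(√599 - 308182) = 180250/(-308182 + √599)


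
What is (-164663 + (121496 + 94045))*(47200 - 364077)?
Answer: -16122068006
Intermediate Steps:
(-164663 + (121496 + 94045))*(47200 - 364077) = (-164663 + 215541)*(-316877) = 50878*(-316877) = -16122068006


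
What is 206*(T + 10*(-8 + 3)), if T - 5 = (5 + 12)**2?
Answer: 50264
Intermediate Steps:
T = 294 (T = 5 + (5 + 12)**2 = 5 + 17**2 = 5 + 289 = 294)
206*(T + 10*(-8 + 3)) = 206*(294 + 10*(-8 + 3)) = 206*(294 + 10*(-5)) = 206*(294 - 50) = 206*244 = 50264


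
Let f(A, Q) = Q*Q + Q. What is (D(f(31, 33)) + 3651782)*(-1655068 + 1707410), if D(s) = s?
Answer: 191200301168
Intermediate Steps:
f(A, Q) = Q + Q**2 (f(A, Q) = Q**2 + Q = Q + Q**2)
(D(f(31, 33)) + 3651782)*(-1655068 + 1707410) = (33*(1 + 33) + 3651782)*(-1655068 + 1707410) = (33*34 + 3651782)*52342 = (1122 + 3651782)*52342 = 3652904*52342 = 191200301168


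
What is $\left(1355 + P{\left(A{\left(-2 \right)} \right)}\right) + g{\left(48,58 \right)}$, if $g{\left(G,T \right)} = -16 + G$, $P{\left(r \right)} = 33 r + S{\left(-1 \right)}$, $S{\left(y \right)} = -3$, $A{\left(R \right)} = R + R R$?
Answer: $1450$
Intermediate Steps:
$A{\left(R \right)} = R + R^{2}$
$P{\left(r \right)} = -3 + 33 r$ ($P{\left(r \right)} = 33 r - 3 = -3 + 33 r$)
$\left(1355 + P{\left(A{\left(-2 \right)} \right)}\right) + g{\left(48,58 \right)} = \left(1355 - \left(3 - 33 \left(- 2 \left(1 - 2\right)\right)\right)\right) + \left(-16 + 48\right) = \left(1355 - \left(3 - 33 \left(\left(-2\right) \left(-1\right)\right)\right)\right) + 32 = \left(1355 + \left(-3 + 33 \cdot 2\right)\right) + 32 = \left(1355 + \left(-3 + 66\right)\right) + 32 = \left(1355 + 63\right) + 32 = 1418 + 32 = 1450$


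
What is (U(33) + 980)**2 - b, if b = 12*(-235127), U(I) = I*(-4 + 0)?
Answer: 3540628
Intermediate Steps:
U(I) = -4*I (U(I) = I*(-4) = -4*I)
b = -2821524
(U(33) + 980)**2 - b = (-4*33 + 980)**2 - 1*(-2821524) = (-132 + 980)**2 + 2821524 = 848**2 + 2821524 = 719104 + 2821524 = 3540628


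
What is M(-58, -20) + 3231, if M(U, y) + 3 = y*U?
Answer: 4388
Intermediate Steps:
M(U, y) = -3 + U*y (M(U, y) = -3 + y*U = -3 + U*y)
M(-58, -20) + 3231 = (-3 - 58*(-20)) + 3231 = (-3 + 1160) + 3231 = 1157 + 3231 = 4388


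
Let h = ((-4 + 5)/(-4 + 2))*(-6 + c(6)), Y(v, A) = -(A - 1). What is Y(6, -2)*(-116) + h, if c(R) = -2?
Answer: -344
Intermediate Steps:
Y(v, A) = 1 - A (Y(v, A) = -(-1 + A) = 1 - A)
h = 4 (h = ((-4 + 5)/(-4 + 2))*(-6 - 2) = (1/(-2))*(-8) = (1*(-½))*(-8) = -½*(-8) = 4)
Y(6, -2)*(-116) + h = (1 - 1*(-2))*(-116) + 4 = (1 + 2)*(-116) + 4 = 3*(-116) + 4 = -348 + 4 = -344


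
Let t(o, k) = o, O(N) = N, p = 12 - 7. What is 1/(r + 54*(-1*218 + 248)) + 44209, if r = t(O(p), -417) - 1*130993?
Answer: 5719229911/129368 ≈ 44209.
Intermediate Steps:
p = 5
r = -130988 (r = 5 - 1*130993 = 5 - 130993 = -130988)
1/(r + 54*(-1*218 + 248)) + 44209 = 1/(-130988 + 54*(-1*218 + 248)) + 44209 = 1/(-130988 + 54*(-218 + 248)) + 44209 = 1/(-130988 + 54*30) + 44209 = 1/(-130988 + 1620) + 44209 = 1/(-129368) + 44209 = -1/129368 + 44209 = 5719229911/129368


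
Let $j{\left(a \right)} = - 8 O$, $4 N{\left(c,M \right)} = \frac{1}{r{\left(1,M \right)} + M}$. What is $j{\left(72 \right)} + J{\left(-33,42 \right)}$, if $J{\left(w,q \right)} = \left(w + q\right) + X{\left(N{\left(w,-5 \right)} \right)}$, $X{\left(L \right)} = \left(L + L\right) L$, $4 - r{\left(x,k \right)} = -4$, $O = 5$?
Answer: $- \frac{2231}{72} \approx -30.986$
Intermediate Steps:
$r{\left(x,k \right)} = 8$ ($r{\left(x,k \right)} = 4 - -4 = 4 + 4 = 8$)
$N{\left(c,M \right)} = \frac{1}{4 \left(8 + M\right)}$
$X{\left(L \right)} = 2 L^{2}$ ($X{\left(L \right)} = 2 L L = 2 L^{2}$)
$J{\left(w,q \right)} = \frac{1}{72} + q + w$ ($J{\left(w,q \right)} = \left(w + q\right) + 2 \left(\frac{1}{4 \left(8 - 5\right)}\right)^{2} = \left(q + w\right) + 2 \left(\frac{1}{4 \cdot 3}\right)^{2} = \left(q + w\right) + 2 \left(\frac{1}{4} \cdot \frac{1}{3}\right)^{2} = \left(q + w\right) + \frac{2}{144} = \left(q + w\right) + 2 \cdot \frac{1}{144} = \left(q + w\right) + \frac{1}{72} = \frac{1}{72} + q + w$)
$j{\left(a \right)} = -40$ ($j{\left(a \right)} = \left(-8\right) 5 = -40$)
$j{\left(72 \right)} + J{\left(-33,42 \right)} = -40 + \left(\frac{1}{72} + 42 - 33\right) = -40 + \frac{649}{72} = - \frac{2231}{72}$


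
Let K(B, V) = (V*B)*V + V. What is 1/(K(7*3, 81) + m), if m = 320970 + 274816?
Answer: 1/733648 ≈ 1.3631e-6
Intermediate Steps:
K(B, V) = V + B*V² (K(B, V) = (B*V)*V + V = B*V² + V = V + B*V²)
m = 595786
1/(K(7*3, 81) + m) = 1/(81*(1 + (7*3)*81) + 595786) = 1/(81*(1 + 21*81) + 595786) = 1/(81*(1 + 1701) + 595786) = 1/(81*1702 + 595786) = 1/(137862 + 595786) = 1/733648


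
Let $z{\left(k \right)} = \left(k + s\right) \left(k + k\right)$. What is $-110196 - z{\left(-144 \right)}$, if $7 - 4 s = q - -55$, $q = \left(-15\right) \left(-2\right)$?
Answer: $-157284$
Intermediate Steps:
$q = 30$
$s = - \frac{39}{2}$ ($s = \frac{7}{4} - \frac{30 - -55}{4} = \frac{7}{4} - \frac{30 + 55}{4} = \frac{7}{4} - \frac{85}{4} = - \frac{39}{2} \approx -19.5$)
$z{\left(k \right)} = 2 k \left(- \frac{39}{2} + k\right)$ ($z{\left(k \right)} = \left(k - \frac{39}{2}\right) \left(k + k\right) = \left(- \frac{39}{2} + k\right) 2 k = 2 k \left(- \frac{39}{2} + k\right)$)
$-110196 - z{\left(-144 \right)} = -110196 - - 144 \left(-39 + 2 \left(-144\right)\right) = -110196 - - 144 \left(-39 - 288\right) = -110196 - \left(-144\right) \left(-327\right) = -110196 - 47088 = -157284$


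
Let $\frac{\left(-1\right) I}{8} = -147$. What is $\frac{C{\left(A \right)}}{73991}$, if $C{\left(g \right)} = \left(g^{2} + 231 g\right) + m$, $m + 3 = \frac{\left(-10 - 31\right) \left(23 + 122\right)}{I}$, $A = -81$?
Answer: $- \frac{14297873}{87013416} \approx -0.16432$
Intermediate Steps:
$I = 1176$ ($I = \left(-8\right) \left(-147\right) = 1176$)
$m = - \frac{9473}{1176}$ ($m = -3 + \frac{\left(-10 - 31\right) \left(23 + 122\right)}{1176} = -3 + \left(-41\right) 145 \cdot \frac{1}{1176} = -3 - \frac{5945}{1176} = - \frac{9473}{1176} \approx -8.0553$)
$C{\left(g \right)} = - \frac{9473}{1176} + g^{2} + 231 g$ ($C{\left(g \right)} = \left(g^{2} + 231 g\right) - \frac{9473}{1176} = - \frac{9473}{1176} + g^{2} + 231 g$)
$\frac{C{\left(A \right)}}{73991} = \frac{- \frac{9473}{1176} + \left(-81\right)^{2} + 231 \left(-81\right)}{73991} = \left(- \frac{9473}{1176} + 6561 - 18711\right) \frac{1}{73991} = \left(- \frac{14297873}{1176}\right) \frac{1}{73991} = - \frac{14297873}{87013416}$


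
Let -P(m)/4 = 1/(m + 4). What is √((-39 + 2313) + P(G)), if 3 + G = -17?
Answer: √9097/2 ≈ 47.689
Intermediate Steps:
G = -20 (G = -3 - 17 = -20)
P(m) = -4/(4 + m) (P(m) = -4/(m + 4) = -4/(4 + m))
√((-39 + 2313) + P(G)) = √((-39 + 2313) - 4/(4 - 20)) = √(2274 - 4/(-16)) = √(2274 - 4*(-1/16)) = √(2274 + ¼) = √(9097/4) = √9097/2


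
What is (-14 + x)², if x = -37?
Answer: 2601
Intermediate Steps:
(-14 + x)² = (-14 - 37)² = (-51)² = 2601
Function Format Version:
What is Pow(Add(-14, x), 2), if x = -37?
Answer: 2601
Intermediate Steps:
Pow(Add(-14, x), 2) = Pow(Add(-14, -37), 2) = Pow(-51, 2) = 2601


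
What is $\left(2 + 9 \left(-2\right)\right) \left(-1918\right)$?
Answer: $30688$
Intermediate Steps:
$\left(2 + 9 \left(-2\right)\right) \left(-1918\right) = \left(2 - 18\right) \left(-1918\right) = \left(-16\right) \left(-1918\right) = 30688$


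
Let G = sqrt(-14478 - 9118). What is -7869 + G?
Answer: -7869 + 2*I*sqrt(5899) ≈ -7869.0 + 153.61*I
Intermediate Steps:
G = 2*I*sqrt(5899) (G = sqrt(-23596) = 2*I*sqrt(5899) ≈ 153.61*I)
-7869 + G = -7869 + 2*I*sqrt(5899)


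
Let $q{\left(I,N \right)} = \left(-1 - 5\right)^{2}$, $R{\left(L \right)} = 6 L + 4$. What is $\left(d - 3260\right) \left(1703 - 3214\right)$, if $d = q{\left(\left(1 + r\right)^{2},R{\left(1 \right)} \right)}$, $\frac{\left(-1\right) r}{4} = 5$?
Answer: $4871464$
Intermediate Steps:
$R{\left(L \right)} = 4 + 6 L$
$r = -20$ ($r = \left(-4\right) 5 = -20$)
$q{\left(I,N \right)} = 36$ ($q{\left(I,N \right)} = \left(-6\right)^{2} = 36$)
$d = 36$
$\left(d - 3260\right) \left(1703 - 3214\right) = \left(36 - 3260\right) \left(1703 - 3214\right) = \left(-3224\right) \left(-1511\right) = 4871464$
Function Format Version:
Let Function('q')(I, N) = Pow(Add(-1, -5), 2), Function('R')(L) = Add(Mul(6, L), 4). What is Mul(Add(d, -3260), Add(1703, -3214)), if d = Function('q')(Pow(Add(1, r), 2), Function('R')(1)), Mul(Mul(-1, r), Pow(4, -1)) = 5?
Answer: 4871464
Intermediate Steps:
Function('R')(L) = Add(4, Mul(6, L))
r = -20 (r = Mul(-4, 5) = -20)
Function('q')(I, N) = 36 (Function('q')(I, N) = Pow(-6, 2) = 36)
d = 36
Mul(Add(d, -3260), Add(1703, -3214)) = Mul(Add(36, -3260), Add(1703, -3214)) = Mul(-3224, -1511) = 4871464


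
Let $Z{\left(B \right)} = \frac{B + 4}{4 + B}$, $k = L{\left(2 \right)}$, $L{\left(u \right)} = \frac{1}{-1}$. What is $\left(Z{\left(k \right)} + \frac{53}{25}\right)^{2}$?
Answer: $\frac{6084}{625} \approx 9.7344$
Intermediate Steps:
$L{\left(u \right)} = -1$
$k = -1$
$Z{\left(B \right)} = 1$ ($Z{\left(B \right)} = \frac{4 + B}{4 + B} = 1$)
$\left(Z{\left(k \right)} + \frac{53}{25}\right)^{2} = \left(1 + \frac{53}{25}\right)^{2} = \left(\frac{78}{25}\right)^{2} = \frac{6084}{625}$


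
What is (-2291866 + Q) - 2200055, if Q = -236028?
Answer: -4727949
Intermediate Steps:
(-2291866 + Q) - 2200055 = (-2291866 - 236028) - 2200055 = -2527894 - 2200055 = -4727949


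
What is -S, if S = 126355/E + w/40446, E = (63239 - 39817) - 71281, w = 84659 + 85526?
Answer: -144491885/92176434 ≈ -1.5676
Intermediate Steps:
w = 170185
E = -47859 (E = 23422 - 71281 = -47859)
S = 144491885/92176434 (S = 126355/(-47859) + 170185/40446 = 126355*(-1/47859) + 170185*(1/40446) = -126355/47859 + 170185/40446 = 144491885/92176434 ≈ 1.5676)
-S = -1*144491885/92176434 = -144491885/92176434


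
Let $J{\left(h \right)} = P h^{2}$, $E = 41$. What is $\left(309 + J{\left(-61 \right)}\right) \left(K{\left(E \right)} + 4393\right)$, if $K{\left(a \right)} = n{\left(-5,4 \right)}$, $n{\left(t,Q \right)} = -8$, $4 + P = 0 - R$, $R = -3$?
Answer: $-14961620$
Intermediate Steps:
$P = -1$ ($P = -4 + \left(0 - -3\right) = -4 + \left(0 + 3\right) = -4 + 3 = -1$)
$J{\left(h \right)} = - h^{2}$
$K{\left(a \right)} = -8$
$\left(309 + J{\left(-61 \right)}\right) \left(K{\left(E \right)} + 4393\right) = \left(309 - \left(-61\right)^{2}\right) \left(-8 + 4393\right) = \left(309 - 3721\right) 4385 = \left(-3412\right) 4385 = -14961620$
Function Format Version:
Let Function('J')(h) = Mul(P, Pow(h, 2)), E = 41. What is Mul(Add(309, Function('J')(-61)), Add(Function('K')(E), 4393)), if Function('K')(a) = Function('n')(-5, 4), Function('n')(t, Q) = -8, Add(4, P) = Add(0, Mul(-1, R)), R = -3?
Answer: -14961620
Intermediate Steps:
P = -1 (P = Add(-4, Add(0, Mul(-1, -3))) = Add(-4, Add(0, 3)) = Add(-4, 3) = -1)
Function('J')(h) = Mul(-1, Pow(h, 2))
Function('K')(a) = -8
Mul(Add(309, Function('J')(-61)), Add(Function('K')(E), 4393)) = Mul(Add(309, Mul(-1, Pow(-61, 2))), Add(-8, 4393)) = Mul(Add(309, Mul(-1, 3721)), 4385) = Mul(Add(309, -3721), 4385) = Mul(-3412, 4385) = -14961620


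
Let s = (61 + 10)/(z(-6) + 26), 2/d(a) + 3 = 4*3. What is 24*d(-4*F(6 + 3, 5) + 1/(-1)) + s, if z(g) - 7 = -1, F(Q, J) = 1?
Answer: 725/96 ≈ 7.5521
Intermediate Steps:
z(g) = 6 (z(g) = 7 - 1 = 6)
d(a) = 2/9 (d(a) = 2/(-3 + 4*3) = 2/(-3 + 12) = 2/9)
s = 71/32 (s = (61 + 10)/(6 + 26) = 71/32 ≈ 2.2188)
24*d(-4*F(6 + 3, 5) + 1/(-1)) + s = 24*(2/9) + 71/32 = 16/3 + 71/32 = 725/96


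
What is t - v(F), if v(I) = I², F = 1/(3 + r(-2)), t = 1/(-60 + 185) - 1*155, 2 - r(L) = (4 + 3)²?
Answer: -37508189/242000 ≈ -154.99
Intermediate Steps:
r(L) = -47 (r(L) = 2 - (4 + 3)² = 2 - 1*7² = 2 - 1*49 = 2 - 49 = -47)
t = -19374/125 (t = 1/125 - 155 = -19374/125 ≈ -154.99)
F = -1/44 (F = 1/(3 - 47) = 1/(-44) = -1/44 ≈ -0.022727)
t - v(F) = -19374/125 - (-1/44)² = -19374/125 - 1*1/1936 = -19374/125 - 1/1936 = -37508189/242000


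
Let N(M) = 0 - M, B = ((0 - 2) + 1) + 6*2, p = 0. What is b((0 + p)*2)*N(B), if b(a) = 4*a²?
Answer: 0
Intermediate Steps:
B = 11 (B = (-2 + 1) + 12 = -1 + 12 = 11)
N(M) = -M
b((0 + p)*2)*N(B) = (4*((0 + 0)*2)²)*(-1*11) = (4*(0*2)²)*(-11) = (4*0²)*(-11) = (4*0)*(-11) = 0*(-11) = 0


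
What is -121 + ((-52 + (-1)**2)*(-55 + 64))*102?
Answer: -46939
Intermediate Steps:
-121 + ((-52 + (-1)**2)*(-55 + 64))*102 = -121 + ((-52 + 1)*9)*102 = -121 - 51*9*102 = -121 - 459*102 = -121 - 46818 = -46939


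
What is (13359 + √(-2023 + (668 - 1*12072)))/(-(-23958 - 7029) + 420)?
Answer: 4453/10469 + I*√13427/31407 ≈ 0.42535 + 0.0036895*I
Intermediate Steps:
(13359 + √(-2023 + (668 - 1*12072)))/(-(-23958 - 7029) + 420) = (13359 + √(-2023 + (668 - 12072)))/(-1*(-30987) + 420) = (13359 + √(-2023 - 11404))/(30987 + 420) = (13359 + √(-13427))/31407 = (13359 + I*√13427)*(1/31407) = 4453/10469 + I*√13427/31407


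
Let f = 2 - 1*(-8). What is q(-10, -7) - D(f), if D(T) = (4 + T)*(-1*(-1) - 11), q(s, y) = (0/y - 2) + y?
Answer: 131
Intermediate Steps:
f = 10 (f = 2 + 8 = 10)
q(s, y) = -2 + y (q(s, y) = (0 - 2) + y = -2 + y)
D(T) = -40 - 10*T (D(T) = (4 + T)*(1 - 11) = (4 + T)*(-10) = -40 - 10*T)
q(-10, -7) - D(f) = (-2 - 7) - (-40 - 10*10) = -9 - (-40 - 100) = -9 - 1*(-140) = -9 + 140 = 131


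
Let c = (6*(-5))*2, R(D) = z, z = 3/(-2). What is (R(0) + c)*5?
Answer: -615/2 ≈ -307.50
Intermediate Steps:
z = -3/2 (z = 3*(-½) = -3/2 ≈ -1.5000)
R(D) = -3/2
c = -60 (c = -30*2 = -60)
(R(0) + c)*5 = (-3/2 - 60)*5 = -123/2*5 = -615/2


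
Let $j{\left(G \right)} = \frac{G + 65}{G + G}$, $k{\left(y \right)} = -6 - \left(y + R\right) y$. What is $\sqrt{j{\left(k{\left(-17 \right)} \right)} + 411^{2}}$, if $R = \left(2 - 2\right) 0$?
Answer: $\frac{\sqrt{588015358}}{59} \approx 411.0$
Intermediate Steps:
$R = 0$ ($R = 0 \cdot 0 = 0$)
$k{\left(y \right)} = -6 - y^{2}$ ($k{\left(y \right)} = -6 - \left(y + 0\right) y = -6 - y y = -6 - y^{2}$)
$j{\left(G \right)} = \frac{65 + G}{2 G}$
$\sqrt{j{\left(k{\left(-17 \right)} \right)} + 411^{2}} = \sqrt{\frac{65 - 295}{2 \left(-6 - \left(-17\right)^{2}\right)} + 411^{2}} = \sqrt{\frac{65 - 295}{2 \left(-6 - 289\right)} + 168921} = \sqrt{\frac{65 - 295}{2 \left(-295\right)} + 168921} = \sqrt{\frac{1}{2} \left(- \frac{1}{295}\right) \left(-230\right) + 168921} = \sqrt{\frac{23}{59} + 168921} = \sqrt{\frac{9966362}{59}} = \frac{\sqrt{588015358}}{59}$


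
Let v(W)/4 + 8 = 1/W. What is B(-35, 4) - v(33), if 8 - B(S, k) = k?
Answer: 1184/33 ≈ 35.879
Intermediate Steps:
v(W) = -32 + 4/W
B(S, k) = 8 - k
B(-35, 4) - v(33) = (8 - 1*4) - (-32 + 4/33) = (8 - 4) - (-32 + 4*(1/33)) = 4 - (-32 + 4/33) = 4 - 1*(-1052/33) = 4 + 1052/33 = 1184/33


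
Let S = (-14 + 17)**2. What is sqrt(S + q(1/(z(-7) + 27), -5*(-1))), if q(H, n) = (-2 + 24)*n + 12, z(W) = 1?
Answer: sqrt(131) ≈ 11.446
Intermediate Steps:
q(H, n) = 12 + 22*n (q(H, n) = 22*n + 12 = 12 + 22*n)
S = 9 (S = 3**2 = 9)
sqrt(S + q(1/(z(-7) + 27), -5*(-1))) = sqrt(9 + (12 + 22*(-5*(-1)))) = sqrt(9 + (12 + 22*5)) = sqrt(9 + (12 + 110)) = sqrt(9 + 122) = sqrt(131)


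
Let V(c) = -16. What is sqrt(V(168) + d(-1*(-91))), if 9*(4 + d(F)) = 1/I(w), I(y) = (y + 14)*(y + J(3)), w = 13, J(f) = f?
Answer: I*sqrt(233277)/108 ≈ 4.4721*I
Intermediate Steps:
I(y) = (3 + y)*(14 + y) (I(y) = (y + 14)*(y + 3) = (14 + y)*(3 + y) = (3 + y)*(14 + y))
d(F) = -15551/3888 (d(F) = -4 + 1/(9*(42 + 13**2 + 17*13)) = -4 + 1/(9*(42 + 169 + 221)) = -4 + (1/9)/432 = -4 + (1/9)*(1/432) = -4 + 1/3888 = -15551/3888)
sqrt(V(168) + d(-1*(-91))) = sqrt(-16 - 15551/3888) = sqrt(-77759/3888) = I*sqrt(233277)/108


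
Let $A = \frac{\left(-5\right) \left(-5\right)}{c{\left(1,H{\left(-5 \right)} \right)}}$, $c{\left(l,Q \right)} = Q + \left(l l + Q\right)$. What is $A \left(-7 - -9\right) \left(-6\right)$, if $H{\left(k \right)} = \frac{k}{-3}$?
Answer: $- \frac{900}{13} \approx -69.231$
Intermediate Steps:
$H{\left(k \right)} = - \frac{k}{3}$ ($H{\left(k \right)} = k \left(- \frac{1}{3}\right) = - \frac{k}{3}$)
$c{\left(l,Q \right)} = l^{2} + 2 Q$ ($c{\left(l,Q \right)} = Q + \left(l^{2} + Q\right) = Q + \left(Q + l^{2}\right) = l^{2} + 2 Q$)
$A = \frac{75}{13}$ ($A = \frac{\left(-5\right) \left(-5\right)}{1^{2} + 2 \left(\left(- \frac{1}{3}\right) \left(-5\right)\right)} = \frac{25}{1 + 2 \cdot \frac{5}{3}} = \frac{25}{1 + \frac{10}{3}} = \frac{25}{\frac{13}{3}} = 25 \cdot \frac{3}{13} = \frac{75}{13} \approx 5.7692$)
$A \left(-7 - -9\right) \left(-6\right) = \frac{75 \left(-7 - -9\right)}{13} \left(-6\right) = \frac{75 \left(-7 + 9\right)}{13} \left(-6\right) = \frac{75}{13} \cdot 2 \left(-6\right) = \frac{150}{13} \left(-6\right) = - \frac{900}{13}$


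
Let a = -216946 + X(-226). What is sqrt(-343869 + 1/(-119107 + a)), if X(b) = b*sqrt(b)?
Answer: sqrt(-343869 + 1/(-336053 - 226*I*sqrt(226))) ≈ 0.e-11 + 586.4*I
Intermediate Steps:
X(b) = b**(3/2)
a = -216946 - 226*I*sqrt(226) (a = -216946 + (-226)**(3/2) = -216946 - 226*I*sqrt(226) ≈ -2.1695e+5 - 3397.5*I)
sqrt(-343869 + 1/(-119107 + a)) = sqrt(-343869 + 1/(-119107 + (-216946 - 226*I*sqrt(226)))) = sqrt(-343869 + 1/(-336053 - 226*I*sqrt(226)))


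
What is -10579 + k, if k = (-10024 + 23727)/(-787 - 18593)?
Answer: -205034723/19380 ≈ -10580.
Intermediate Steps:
k = -13703/19380 (k = 13703/(-19380) = 13703*(-1/19380) = -13703/19380 ≈ -0.70707)
-10579 + k = -10579 - 13703/19380 = -205034723/19380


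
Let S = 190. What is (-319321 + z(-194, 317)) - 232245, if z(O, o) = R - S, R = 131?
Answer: -551625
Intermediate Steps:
z(O, o) = -59 (z(O, o) = 131 - 1*190 = 131 - 190 = -59)
(-319321 + z(-194, 317)) - 232245 = (-319321 - 59) - 232245 = -319380 - 232245 = -551625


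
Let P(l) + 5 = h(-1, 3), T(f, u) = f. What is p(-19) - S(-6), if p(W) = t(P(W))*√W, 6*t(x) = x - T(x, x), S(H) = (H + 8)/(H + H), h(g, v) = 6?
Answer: ⅙ ≈ 0.16667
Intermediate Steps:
P(l) = 1 (P(l) = -5 + 6 = 1)
S(H) = (8 + H)/(2*H) (S(H) = (8 + H)/((2*H)) = (8 + H)*(1/(2*H)) = (8 + H)/(2*H))
t(x) = 0 (t(x) = (x - x)/6 = (⅙)*0 = 0)
p(W) = 0 (p(W) = 0*√W = 0)
p(-19) - S(-6) = 0 - (8 - 6)/(2*(-6)) = 0 - (-1)*2/(2*6) = 0 - 1*(-⅙) = 0 + ⅙ = ⅙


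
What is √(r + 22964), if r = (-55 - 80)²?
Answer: √41189 ≈ 202.95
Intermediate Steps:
r = 18225 (r = (-135)² = 18225)
√(r + 22964) = √(18225 + 22964) = √41189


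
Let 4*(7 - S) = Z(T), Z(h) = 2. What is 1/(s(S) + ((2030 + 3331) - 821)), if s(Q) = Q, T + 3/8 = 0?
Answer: 2/9093 ≈ 0.00021995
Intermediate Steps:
T = -3/8 (T = -3/8 + 0 = -3/8 ≈ -0.37500)
S = 13/2 (S = 7 - ¼*2 = 7 - ½ = 13/2 ≈ 6.5000)
1/(s(S) + ((2030 + 3331) - 821)) = 1/(13/2 + ((2030 + 3331) - 821)) = 1/(13/2 + (5361 - 821)) = 1/(13/2 + 4540) = 1/(9093/2) = 2/9093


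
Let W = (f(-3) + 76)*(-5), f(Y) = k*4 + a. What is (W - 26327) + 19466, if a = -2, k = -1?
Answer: -7211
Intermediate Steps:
f(Y) = -6 (f(Y) = -1*4 - 2 = -4 - 2 = -6)
W = -350 (W = (-6 + 76)*(-5) = 70*(-5) = -350)
(W - 26327) + 19466 = (-350 - 26327) + 19466 = -26677 + 19466 = -7211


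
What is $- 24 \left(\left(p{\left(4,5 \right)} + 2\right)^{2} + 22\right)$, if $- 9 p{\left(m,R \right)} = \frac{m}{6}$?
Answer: $- \frac{149936}{243} \approx -617.02$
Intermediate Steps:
$p{\left(m,R \right)} = - \frac{m}{54}$ ($p{\left(m,R \right)} = - \frac{m \frac{1}{6}}{9} = - \frac{\frac{1}{6} m}{9} = - \frac{m}{54}$)
$- 24 \left(\left(p{\left(4,5 \right)} + 2\right)^{2} + 22\right) = - 24 \left(\left(\left(- \frac{1}{54}\right) 4 + 2\right)^{2} + 22\right) = - 24 \left(\left(- \frac{2}{27} + 2\right)^{2} + 22\right) = - 24 \left(\left(\frac{52}{27}\right)^{2} + 22\right) = - 24 \left(\frac{2704}{729} + 22\right) = \left(-24\right) \frac{18742}{729} = - \frac{149936}{243}$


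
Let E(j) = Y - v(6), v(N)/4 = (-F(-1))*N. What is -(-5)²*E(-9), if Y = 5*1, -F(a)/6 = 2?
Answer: 7075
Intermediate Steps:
F(a) = -12 (F(a) = -6*2 = -12)
Y = 5
v(N) = 48*N (v(N) = 4*((-1*(-12))*N) = 4*(12*N) = 48*N)
E(j) = -283 (E(j) = 5 - 48*6 = 5 - 1*288 = 5 - 288 = -283)
-(-5)²*E(-9) = -(-5)²*(-283) = -25*(-283) = -1*(-7075) = 7075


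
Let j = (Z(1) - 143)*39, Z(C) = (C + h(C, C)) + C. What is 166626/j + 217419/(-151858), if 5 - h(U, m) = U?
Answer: -8821720275/270459098 ≈ -32.618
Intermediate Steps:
h(U, m) = 5 - U
Z(C) = 5 + C (Z(C) = (C + (5 - C)) + C = 5 + C)
j = -5343 (j = ((5 + 1) - 143)*39 = (6 - 143)*39 = -137*39 = -5343)
166626/j + 217419/(-151858) = 166626/(-5343) + 217419/(-151858) = 166626*(-1/5343) + 217419*(-1/151858) = -55542/1781 - 217419/151858 = -8821720275/270459098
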